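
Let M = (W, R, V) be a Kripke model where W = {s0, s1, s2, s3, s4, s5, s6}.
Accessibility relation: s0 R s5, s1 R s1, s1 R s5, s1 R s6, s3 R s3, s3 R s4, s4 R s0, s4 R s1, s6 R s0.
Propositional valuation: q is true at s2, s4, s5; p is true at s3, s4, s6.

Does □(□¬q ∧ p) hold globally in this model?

No

Let φ = □(□¬q ∧ p). Evaluate φ at each world:
  s0 (successors {s5}): φ is false.
  s1 (successors {s1, s5, s6}): φ is false.
  s2 (successors ∅): φ is true.
  s3 (successors {s3, s4}): φ is false.
  s4 (successors {s0, s1}): φ is false.
  s5 (successors ∅): φ is true.
  s6 (successors {s0}): φ is false.
Detail at s0 (counterexample):
  At s0: □(□¬q ∧ p) requires □¬q ∧ p at every successor {s5}.
    □¬q ∧ p fails at s5, so □(□¬q ∧ p) is false at s0.
      At s5: □¬q is true, p is false, so □¬q ∧ p is false.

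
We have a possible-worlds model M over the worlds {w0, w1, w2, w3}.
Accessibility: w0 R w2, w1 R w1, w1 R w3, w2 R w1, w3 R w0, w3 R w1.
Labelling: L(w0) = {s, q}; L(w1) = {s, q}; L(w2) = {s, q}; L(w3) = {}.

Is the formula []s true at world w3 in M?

Yes

At w3: []s requires s at every successor {w0, w1}.
  At w0: s is true.
  At w1: s is true.
So []s is true at w3.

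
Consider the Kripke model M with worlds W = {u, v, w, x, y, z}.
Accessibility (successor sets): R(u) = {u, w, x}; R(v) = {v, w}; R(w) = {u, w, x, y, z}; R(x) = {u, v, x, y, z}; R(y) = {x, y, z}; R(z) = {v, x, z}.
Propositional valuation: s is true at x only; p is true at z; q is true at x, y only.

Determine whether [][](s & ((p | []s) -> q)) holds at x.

Recall that []ψ holds at a world iff ψ holds at every accessible world, and <>ψ holds iff ψ holds at some accessible world.
At x: [][](s & ((p | []s) -> q)) requires [](s & ((p | []s) -> q)) at every successor {u, v, x, y, z}.
  [](s & ((p | []s) -> q)) fails at u, so [][](s & ((p | []s) -> q)) is false at x.
    At u: [](s & ((p | []s) -> q)) requires s & ((p | []s) -> q) at every successor {u, w, x}.
      s & ((p | []s) -> q) fails at u, so [](s & ((p | []s) -> q)) is false at u.

No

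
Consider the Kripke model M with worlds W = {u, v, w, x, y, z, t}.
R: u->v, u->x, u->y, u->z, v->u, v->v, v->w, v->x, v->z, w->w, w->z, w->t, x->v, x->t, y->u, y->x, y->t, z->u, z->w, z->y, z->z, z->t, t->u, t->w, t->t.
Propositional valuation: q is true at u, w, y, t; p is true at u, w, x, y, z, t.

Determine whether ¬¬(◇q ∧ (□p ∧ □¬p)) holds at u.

No

At u: ¬(◇q ∧ (□p ∧ □¬p)) is true, so ¬¬(◇q ∧ (□p ∧ □¬p)) is false.
  At u: ◇q ∧ (□p ∧ □¬p) is false, so ¬(◇q ∧ (□p ∧ □¬p)) is true.
    At u: ◇q is true, □p ∧ □¬p is false, so ◇q ∧ (□p ∧ □¬p) is false.
      At u: ◇q requires q at some successor in {v, x, y, z}.
        q holds at y, so ◇q is true at u.
      At u: □p is false, □¬p is false, so □p ∧ □¬p is false.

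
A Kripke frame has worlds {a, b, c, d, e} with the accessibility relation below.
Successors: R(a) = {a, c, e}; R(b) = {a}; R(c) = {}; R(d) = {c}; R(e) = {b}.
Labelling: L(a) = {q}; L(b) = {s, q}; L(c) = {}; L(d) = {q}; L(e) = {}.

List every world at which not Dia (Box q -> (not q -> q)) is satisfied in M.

Let φ = not Dia (Box q -> (not q -> q)). Evaluate φ at each world:
  a (successors {a, c, e}): φ is false.
  b (successors {a}): φ is false.
  c (successors ∅): φ is true.
  d (successors {c}): φ is true.
  e (successors {b}): φ is false.
For instance, at b:
  At b: Dia (Box q -> (not q -> q)) is true, so not Dia (Box q -> (not q -> q)) is false.
    At b: Dia (Box q -> (not q -> q)) requires Box q -> (not q -> q) at some successor in {a}.
      Box q -> (not q -> q) holds at a, so Dia (Box q -> (not q -> q)) is true at b.
Satisfying worlds: {c, d}

c, d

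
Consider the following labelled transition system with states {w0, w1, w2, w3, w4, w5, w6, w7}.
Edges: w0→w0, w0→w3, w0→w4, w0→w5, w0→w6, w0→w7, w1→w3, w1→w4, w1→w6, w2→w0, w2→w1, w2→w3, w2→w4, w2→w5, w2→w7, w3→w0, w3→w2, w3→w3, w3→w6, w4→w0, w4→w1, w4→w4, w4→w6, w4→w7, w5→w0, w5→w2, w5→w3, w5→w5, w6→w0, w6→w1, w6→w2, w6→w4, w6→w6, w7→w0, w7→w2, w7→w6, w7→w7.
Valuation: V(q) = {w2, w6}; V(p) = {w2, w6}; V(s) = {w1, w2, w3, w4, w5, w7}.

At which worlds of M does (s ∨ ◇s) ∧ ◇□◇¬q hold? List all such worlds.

w0, w1, w2, w3, w4, w5, w6, w7

Let φ = (s ∨ ◇s) ∧ ◇□◇¬q. Evaluate φ at each world:
  w0 (successors {w0, w3, w4, w5, w6, w7}): φ is true.
  w1 (successors {w3, w4, w6}): φ is true.
  w2 (successors {w0, w1, w3, w4, w5, w7}): φ is true.
  w3 (successors {w0, w2, w3, w6}): φ is true.
  w4 (successors {w0, w1, w4, w6, w7}): φ is true.
  w5 (successors {w0, w2, w3, w5}): φ is true.
  w6 (successors {w0, w1, w2, w4, w6}): φ is true.
  w7 (successors {w0, w2, w6, w7}): φ is true.
For instance, at w6:
  At w6: s ∨ ◇s is true, ◇□◇¬q is true, so (s ∨ ◇s) ∧ ◇□◇¬q is true.
    At w6: s is false, ◇s is true, so s ∨ ◇s is true.
      At w6: ◇s requires s at some successor in {w0, w1, w2, w4, w6}.
        s holds at w1, so ◇s is true at w6.
    At w6: ◇□◇¬q requires □◇¬q at some successor in {w0, w1, w2, w4, w6}.
      □◇¬q holds at w0, so ◇□◇¬q is true at w6.
Satisfying worlds: {w0, w1, w2, w3, w4, w5, w6, w7}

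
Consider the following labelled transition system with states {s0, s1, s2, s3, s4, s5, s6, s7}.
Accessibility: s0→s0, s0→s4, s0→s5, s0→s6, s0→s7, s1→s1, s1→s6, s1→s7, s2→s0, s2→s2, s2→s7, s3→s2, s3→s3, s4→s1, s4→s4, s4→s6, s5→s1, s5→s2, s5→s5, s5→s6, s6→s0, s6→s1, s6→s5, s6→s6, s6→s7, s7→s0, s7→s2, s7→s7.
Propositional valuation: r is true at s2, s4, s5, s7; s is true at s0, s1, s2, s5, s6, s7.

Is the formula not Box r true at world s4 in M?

At s4: Box r is false, so not Box r is true.
  At s4: Box r requires r at every successor {s1, s4, s6}.
    r fails at s1, so Box r is false at s4.

Yes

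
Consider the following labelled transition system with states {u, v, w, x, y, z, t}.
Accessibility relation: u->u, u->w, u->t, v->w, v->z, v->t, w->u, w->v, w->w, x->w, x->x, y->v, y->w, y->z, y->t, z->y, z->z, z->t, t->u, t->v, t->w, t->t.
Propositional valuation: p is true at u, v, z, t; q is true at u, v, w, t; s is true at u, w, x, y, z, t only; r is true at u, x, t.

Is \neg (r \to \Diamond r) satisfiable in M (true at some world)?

Recall that \Diamond ψ holds at a world iff ψ holds at some accessible world.
Let φ = \neg (r \to \Diamond r). Evaluate φ at each world:
  u (successors {u, w, t}): φ is false.
  v (successors {w, z, t}): φ is false.
  w (successors {u, v, w}): φ is false.
  x (successors {w, x}): φ is false.
  y (successors {v, w, z, t}): φ is false.
  z (successors {y, z, t}): φ is false.
  t (successors {u, v, w, t}): φ is false.
For instance, at t:
  At t: r \to \Diamond r is true, so \neg (r \to \Diamond r) is false.
    At t: r is true, \Diamond r is true, so r \to \Diamond r is true.
      At t: \Diamond r requires r at some successor in {u, v, w, t}.
        r holds at u, so \Diamond r is true at t.

No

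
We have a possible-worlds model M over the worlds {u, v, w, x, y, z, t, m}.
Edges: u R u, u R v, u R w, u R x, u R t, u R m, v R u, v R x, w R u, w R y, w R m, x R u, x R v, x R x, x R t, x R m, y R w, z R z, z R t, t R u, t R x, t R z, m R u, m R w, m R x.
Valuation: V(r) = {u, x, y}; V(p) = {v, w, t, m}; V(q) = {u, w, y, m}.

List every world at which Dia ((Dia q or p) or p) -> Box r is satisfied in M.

v

Let φ = Dia ((Dia q or p) or p) -> Box r. Evaluate φ at each world:
  u (successors {u, v, w, x, t, m}): φ is false.
  v (successors {u, x}): φ is true.
  w (successors {u, y, m}): φ is false.
  x (successors {u, v, x, t, m}): φ is false.
  y (successors {w}): φ is false.
  z (successors {z, t}): φ is false.
  t (successors {u, x, z}): φ is false.
  m (successors {u, w, x}): φ is false.
For instance, at w:
  At w: Dia ((Dia q or p) or p) is true, Box r is false, so Dia ((Dia q or p) or p) -> Box r is false.
    At w: Dia ((Dia q or p) or p) requires (Dia q or p) or p at some successor in {u, y, m}.
      (Dia q or p) or p holds at u, so Dia ((Dia q or p) or p) is true at w.
    At w: Box r requires r at every successor {u, y, m}.
      r fails at m, so Box r is false at w.
Satisfying worlds: {v}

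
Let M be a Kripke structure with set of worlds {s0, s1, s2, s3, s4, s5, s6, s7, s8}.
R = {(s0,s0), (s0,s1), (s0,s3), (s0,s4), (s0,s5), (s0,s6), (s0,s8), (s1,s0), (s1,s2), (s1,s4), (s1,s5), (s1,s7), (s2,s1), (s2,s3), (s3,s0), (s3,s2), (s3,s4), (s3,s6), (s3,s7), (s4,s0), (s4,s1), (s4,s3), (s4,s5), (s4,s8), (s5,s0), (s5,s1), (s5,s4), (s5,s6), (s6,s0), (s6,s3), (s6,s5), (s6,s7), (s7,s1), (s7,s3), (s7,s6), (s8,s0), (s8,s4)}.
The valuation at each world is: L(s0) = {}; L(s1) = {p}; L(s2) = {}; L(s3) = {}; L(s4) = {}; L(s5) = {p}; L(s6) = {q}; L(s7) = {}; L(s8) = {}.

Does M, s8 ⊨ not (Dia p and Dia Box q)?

At s8: Dia p and Dia Box q is false, so not (Dia p and Dia Box q) is true.
  At s8: Dia p is false, Dia Box q is false, so Dia p and Dia Box q is false.
    At s8: Dia p requires p at some successor in {s0, s4}.
      At s0: p is false.
      At s4: p is false.
    So Dia p is false at s8.
    At s8: Dia Box q requires Box q at some successor in {s0, s4}.
      At s0: Box q is false.
      At s4: Box q is false.
    So Dia Box q is false at s8.

Yes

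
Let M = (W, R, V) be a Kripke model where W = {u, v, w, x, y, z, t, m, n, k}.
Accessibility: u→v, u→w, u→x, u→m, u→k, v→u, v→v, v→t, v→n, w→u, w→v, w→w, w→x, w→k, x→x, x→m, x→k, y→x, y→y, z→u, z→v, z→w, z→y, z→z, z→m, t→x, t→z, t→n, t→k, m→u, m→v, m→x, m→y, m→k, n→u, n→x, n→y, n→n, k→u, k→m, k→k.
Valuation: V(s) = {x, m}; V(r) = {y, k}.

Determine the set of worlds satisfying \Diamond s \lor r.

Recall that \Diamond ψ holds at a world iff ψ holds at some accessible world.
Let φ = \Diamond s \lor r. Evaluate φ at each world:
  u (successors {v, w, x, m, k}): φ is true.
  v (successors {u, v, t, n}): φ is false.
  w (successors {u, v, w, x, k}): φ is true.
  x (successors {x, m, k}): φ is true.
  y (successors {x, y}): φ is true.
  z (successors {u, v, w, y, z, m}): φ is true.
  t (successors {x, z, n, k}): φ is true.
  m (successors {u, v, x, y, k}): φ is true.
  n (successors {u, x, y, n}): φ is true.
  k (successors {u, m, k}): φ is true.
For instance, at u:
  At u: \Diamond s is true, r is false, so \Diamond s \lor r is true.
    At u: \Diamond s requires s at some successor in {v, w, x, m, k}.
      s holds at x, so \Diamond s is true at u.
Satisfying worlds: {u, w, x, y, z, t, m, n, k}

u, w, x, y, z, t, m, n, k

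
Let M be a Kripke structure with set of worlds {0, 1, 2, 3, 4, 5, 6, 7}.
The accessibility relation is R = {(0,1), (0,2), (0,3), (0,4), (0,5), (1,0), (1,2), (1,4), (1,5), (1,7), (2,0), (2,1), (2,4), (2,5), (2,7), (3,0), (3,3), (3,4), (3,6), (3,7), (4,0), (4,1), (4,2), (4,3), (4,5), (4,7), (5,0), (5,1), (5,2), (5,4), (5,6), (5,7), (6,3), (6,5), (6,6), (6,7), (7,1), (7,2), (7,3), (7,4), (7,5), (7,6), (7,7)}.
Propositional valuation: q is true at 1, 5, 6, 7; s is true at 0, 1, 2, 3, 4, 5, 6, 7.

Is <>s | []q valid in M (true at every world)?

Let φ = <>s | []q. Evaluate φ at each world:
  0 (successors {1, 2, 3, 4, 5}): φ is true.
  1 (successors {0, 2, 4, 5, 7}): φ is true.
  2 (successors {0, 1, 4, 5, 7}): φ is true.
  3 (successors {0, 3, 4, 6, 7}): φ is true.
  4 (successors {0, 1, 2, 3, 5, 7}): φ is true.
  5 (successors {0, 1, 2, 4, 6, 7}): φ is true.
  6 (successors {3, 5, 6, 7}): φ is true.
  7 (successors {1, 2, 3, 4, 5, 6, 7}): φ is true.
For instance, at 3:
  At 3: <>s is true, []q is false, so <>s | []q is true.
    At 3: <>s requires s at some successor in {0, 3, 4, 6, 7}.
      s holds at 0, so <>s is true at 3.
    At 3: []q requires q at every successor {0, 3, 4, 6, 7}.
      q fails at 0, so []q is false at 3.

Yes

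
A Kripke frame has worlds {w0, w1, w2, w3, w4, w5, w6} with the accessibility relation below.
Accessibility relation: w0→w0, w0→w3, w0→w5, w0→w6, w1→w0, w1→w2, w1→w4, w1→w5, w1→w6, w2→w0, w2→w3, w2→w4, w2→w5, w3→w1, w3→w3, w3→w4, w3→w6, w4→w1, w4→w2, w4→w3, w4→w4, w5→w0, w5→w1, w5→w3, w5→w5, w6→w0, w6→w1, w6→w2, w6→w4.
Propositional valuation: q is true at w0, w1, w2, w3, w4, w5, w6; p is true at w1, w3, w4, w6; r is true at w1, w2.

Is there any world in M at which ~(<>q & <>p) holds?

Let φ = ~(<>q & <>p). Evaluate φ at each world:
  w0 (successors {w0, w3, w5, w6}): φ is false.
  w1 (successors {w0, w2, w4, w5, w6}): φ is false.
  w2 (successors {w0, w3, w4, w5}): φ is false.
  w3 (successors {w1, w3, w4, w6}): φ is false.
  w4 (successors {w1, w2, w3, w4}): φ is false.
  w5 (successors {w0, w1, w3, w5}): φ is false.
  w6 (successors {w0, w1, w2, w4}): φ is false.
For instance, at w0:
  At w0: <>q & <>p is true, so ~(<>q & <>p) is false.
    At w0: <>q is true, <>p is true, so <>q & <>p is true.
      At w0: <>q requires q at some successor in {w0, w3, w5, w6}.
        q holds at w0, so <>q is true at w0.
      At w0: <>p requires p at some successor in {w0, w3, w5, w6}.
        p holds at w3, so <>p is true at w0.

No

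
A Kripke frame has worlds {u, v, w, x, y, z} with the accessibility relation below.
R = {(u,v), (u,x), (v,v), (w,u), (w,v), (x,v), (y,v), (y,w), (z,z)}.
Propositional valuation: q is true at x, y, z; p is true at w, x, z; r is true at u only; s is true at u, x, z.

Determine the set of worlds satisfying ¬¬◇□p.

z

Recall that □ψ holds at a world iff ψ holds at every accessible world, and ◇ψ holds iff ψ holds at some accessible world.
Let φ = ¬¬◇□p. Evaluate φ at each world:
  u (successors {v, x}): φ is false.
  v (successors {v}): φ is false.
  w (successors {u, v}): φ is false.
  x (successors {v}): φ is false.
  y (successors {v, w}): φ is false.
  z (successors {z}): φ is true.
For instance, at y:
  At y: ¬◇□p is true, so ¬¬◇□p is false.
    At y: ◇□p is false, so ¬◇□p is true.
      At y: ◇□p requires □p at some successor in {v, w}.
        At v: □p is false.
        At w: □p is false.
      So ◇□p is false at y.
Satisfying worlds: {z}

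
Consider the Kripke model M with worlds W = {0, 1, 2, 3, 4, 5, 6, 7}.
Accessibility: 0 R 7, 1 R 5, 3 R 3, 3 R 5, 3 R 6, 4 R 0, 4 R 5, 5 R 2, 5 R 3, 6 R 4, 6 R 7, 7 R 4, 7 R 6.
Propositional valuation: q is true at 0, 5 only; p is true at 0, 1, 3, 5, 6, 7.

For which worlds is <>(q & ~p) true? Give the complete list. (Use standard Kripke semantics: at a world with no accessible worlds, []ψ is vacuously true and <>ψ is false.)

none

Let φ = <>(q & ~p). Evaluate φ at each world:
  0 (successors {7}): φ is false.
  1 (successors {5}): φ is false.
  2 (successors ∅): φ is false.
  3 (successors {3, 5, 6}): φ is false.
  4 (successors {0, 5}): φ is false.
  5 (successors {2, 3}): φ is false.
  6 (successors {4, 7}): φ is false.
  7 (successors {4, 6}): φ is false.
For instance, at 1:
  At 1: <>(q & ~p) requires q & ~p at some successor in {5}.
    At 5: q & ~p is false.
  So <>(q & ~p) is false at 1.
Satisfying worlds: none.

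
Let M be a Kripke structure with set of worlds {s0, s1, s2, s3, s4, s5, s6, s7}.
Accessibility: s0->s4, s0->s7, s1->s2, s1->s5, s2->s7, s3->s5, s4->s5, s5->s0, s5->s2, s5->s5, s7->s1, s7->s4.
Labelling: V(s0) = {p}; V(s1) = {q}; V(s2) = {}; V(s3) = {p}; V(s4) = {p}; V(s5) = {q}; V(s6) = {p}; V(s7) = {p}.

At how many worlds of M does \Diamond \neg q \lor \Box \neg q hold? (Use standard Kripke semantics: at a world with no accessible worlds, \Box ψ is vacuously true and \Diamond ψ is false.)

6

Let φ = \Diamond \neg q \lor \Box \neg q. Evaluate φ at each world:
  s0 (successors {s4, s7}): φ is true.
  s1 (successors {s2, s5}): φ is true.
  s2 (successors {s7}): φ is true.
  s3 (successors {s5}): φ is false.
  s4 (successors {s5}): φ is false.
  s5 (successors {s0, s2, s5}): φ is true.
  s6 (successors ∅): φ is true.
  s7 (successors {s1, s4}): φ is true.
For instance, at s1:
  At s1: \Diamond \neg q is true, \Box \neg q is false, so \Diamond \neg q \lor \Box \neg q is true.
    At s1: \Diamond \neg q requires \neg q at some successor in {s2, s5}.
      \neg q holds at s2, so \Diamond \neg q is true at s1.
    At s1: \Box \neg q requires \neg q at every successor {s2, s5}.
      \neg q fails at s5, so \Box \neg q is false at s1.
Satisfying worlds: {s0, s1, s2, s5, s6, s7}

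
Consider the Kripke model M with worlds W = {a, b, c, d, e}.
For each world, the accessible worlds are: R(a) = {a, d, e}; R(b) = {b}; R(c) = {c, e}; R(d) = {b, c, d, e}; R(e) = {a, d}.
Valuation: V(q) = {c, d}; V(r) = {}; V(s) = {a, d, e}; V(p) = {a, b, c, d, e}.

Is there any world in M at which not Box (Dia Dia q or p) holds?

Recall that Box ψ holds at a world iff ψ holds at every accessible world, and Dia ψ holds iff ψ holds at some accessible world.
Let φ = not Box (Dia Dia q or p). Evaluate φ at each world:
  a (successors {a, d, e}): φ is false.
  b (successors {b}): φ is false.
  c (successors {c, e}): φ is false.
  d (successors {b, c, d, e}): φ is false.
  e (successors {a, d}): φ is false.
For instance, at c:
  At c: Box (Dia Dia q or p) is true, so not Box (Dia Dia q or p) is false.
    At c: Box (Dia Dia q or p) requires Dia Dia q or p at every successor {c, e}.
      At c: Dia Dia q or p is true.
      At e: Dia Dia q or p is true.
    So Box (Dia Dia q or p) is true at c.

No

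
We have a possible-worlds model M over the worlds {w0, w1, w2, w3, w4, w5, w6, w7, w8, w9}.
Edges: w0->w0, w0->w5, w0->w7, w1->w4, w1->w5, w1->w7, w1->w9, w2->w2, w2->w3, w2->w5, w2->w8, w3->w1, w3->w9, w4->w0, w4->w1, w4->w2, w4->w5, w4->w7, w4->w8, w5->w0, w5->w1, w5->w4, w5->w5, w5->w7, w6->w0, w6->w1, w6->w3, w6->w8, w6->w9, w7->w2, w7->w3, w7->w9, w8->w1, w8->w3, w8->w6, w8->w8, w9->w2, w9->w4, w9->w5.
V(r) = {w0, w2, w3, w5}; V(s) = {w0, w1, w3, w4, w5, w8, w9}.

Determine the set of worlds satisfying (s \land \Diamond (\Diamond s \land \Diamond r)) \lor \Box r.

w0, w1, w3, w4, w5, w8, w9

Recall that \Box ψ holds at a world iff ψ holds at every accessible world, and \Diamond ψ holds iff ψ holds at some accessible world.
Let φ = (s \land \Diamond (\Diamond s \land \Diamond r)) \lor \Box r. Evaluate φ at each world:
  w0 (successors {w0, w5, w7}): φ is true.
  w1 (successors {w4, w5, w7, w9}): φ is true.
  w2 (successors {w2, w3, w5, w8}): φ is false.
  w3 (successors {w1, w9}): φ is true.
  w4 (successors {w0, w1, w2, w5, w7, w8}): φ is true.
  w5 (successors {w0, w1, w4, w5, w7}): φ is true.
  w6 (successors {w0, w1, w3, w8, w9}): φ is false.
  w7 (successors {w2, w3, w9}): φ is false.
  w8 (successors {w1, w3, w6, w8}): φ is true.
  w9 (successors {w2, w4, w5}): φ is true.
For instance, at w2:
  At w2: s \land \Diamond (\Diamond s \land \Diamond r) is false, \Box r is false, so (s \land \Diamond (\Diamond s \land \Diamond r)) \lor \Box r is false.
    At w2: s is false, \Diamond (\Diamond s \land \Diamond r) is true, so s \land \Diamond (\Diamond s \land \Diamond r) is false.
      At w2: \Diamond (\Diamond s \land \Diamond r) requires \Diamond s \land \Diamond r at some successor in {w2, w3, w5, w8}.
        \Diamond s \land \Diamond r holds at w2, so \Diamond (\Diamond s \land \Diamond r) is true at w2.
    At w2: \Box r requires r at every successor {w2, w3, w5, w8}.
      r fails at w8, so \Box r is false at w2.
Satisfying worlds: {w0, w1, w3, w4, w5, w8, w9}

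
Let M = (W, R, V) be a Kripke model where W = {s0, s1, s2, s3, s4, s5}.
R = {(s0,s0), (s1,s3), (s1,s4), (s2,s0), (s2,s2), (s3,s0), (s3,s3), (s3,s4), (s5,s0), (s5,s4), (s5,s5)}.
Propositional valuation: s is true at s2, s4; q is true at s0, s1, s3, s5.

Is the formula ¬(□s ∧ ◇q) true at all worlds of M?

Recall that □ψ holds at a world iff ψ holds at every accessible world, and ◇ψ holds iff ψ holds at some accessible world.
Let φ = ¬(□s ∧ ◇q). Evaluate φ at each world:
  s0 (successors {s0}): φ is true.
  s1 (successors {s3, s4}): φ is true.
  s2 (successors {s0, s2}): φ is true.
  s3 (successors {s0, s3, s4}): φ is true.
  s4 (successors ∅): φ is true.
  s5 (successors {s0, s4, s5}): φ is true.
For instance, at s5:
  At s5: □s ∧ ◇q is false, so ¬(□s ∧ ◇q) is true.
    At s5: □s is false, ◇q is true, so □s ∧ ◇q is false.
      At s5: □s requires s at every successor {s0, s4, s5}.
        s fails at s0, so □s is false at s5.
      At s5: ◇q requires q at some successor in {s0, s4, s5}.
        q holds at s0, so ◇q is true at s5.

Yes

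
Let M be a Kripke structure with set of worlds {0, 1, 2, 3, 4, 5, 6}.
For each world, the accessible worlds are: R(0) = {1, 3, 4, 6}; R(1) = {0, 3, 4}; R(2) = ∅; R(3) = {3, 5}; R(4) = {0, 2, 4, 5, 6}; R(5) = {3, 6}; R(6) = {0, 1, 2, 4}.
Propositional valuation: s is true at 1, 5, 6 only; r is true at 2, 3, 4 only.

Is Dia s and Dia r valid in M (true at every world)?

No

Let φ = Dia s and Dia r. Evaluate φ at each world:
  0 (successors {1, 3, 4, 6}): φ is true.
  1 (successors {0, 3, 4}): φ is false.
  2 (successors ∅): φ is false.
  3 (successors {3, 5}): φ is true.
  4 (successors {0, 2, 4, 5, 6}): φ is true.
  5 (successors {3, 6}): φ is true.
  6 (successors {0, 1, 2, 4}): φ is true.
Detail at 1 (counterexample):
  At 1: Dia s is false, Dia r is true, so Dia s and Dia r is false.
    At 1: Dia s requires s at some successor in {0, 3, 4}.
      At 0: s is false.
      At 3: s is false.
      At 4: s is false.
    So Dia s is false at 1.
    At 1: Dia r requires r at some successor in {0, 3, 4}.
      r holds at 3, so Dia r is true at 1.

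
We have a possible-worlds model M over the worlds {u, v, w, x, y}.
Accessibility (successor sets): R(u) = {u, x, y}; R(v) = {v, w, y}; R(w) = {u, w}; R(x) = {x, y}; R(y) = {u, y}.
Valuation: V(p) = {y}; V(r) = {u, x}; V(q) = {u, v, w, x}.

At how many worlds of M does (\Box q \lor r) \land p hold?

0

Let φ = (\Box q \lor r) \land p. Evaluate φ at each world:
  u (successors {u, x, y}): φ is false.
  v (successors {v, w, y}): φ is false.
  w (successors {u, w}): φ is false.
  x (successors {x, y}): φ is false.
  y (successors {u, y}): φ is false.
For instance, at x:
  At x: \Box q \lor r is true, p is false, so (\Box q \lor r) \land p is false.
    At x: \Box q is false, r is true, so \Box q \lor r is true.
      At x: \Box q requires q at every successor {x, y}.
        q fails at y, so \Box q is false at x.
Satisfying worlds: none.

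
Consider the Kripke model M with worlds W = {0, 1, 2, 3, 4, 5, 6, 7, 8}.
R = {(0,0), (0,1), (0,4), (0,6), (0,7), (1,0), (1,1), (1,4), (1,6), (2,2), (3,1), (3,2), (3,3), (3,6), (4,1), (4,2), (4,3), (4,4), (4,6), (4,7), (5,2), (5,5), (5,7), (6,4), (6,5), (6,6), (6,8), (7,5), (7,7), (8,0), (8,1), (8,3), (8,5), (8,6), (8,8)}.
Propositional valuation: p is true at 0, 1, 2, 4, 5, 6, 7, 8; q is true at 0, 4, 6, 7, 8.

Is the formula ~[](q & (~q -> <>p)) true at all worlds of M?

Yes

Recall that []ψ holds at a world iff ψ holds at every accessible world, and <>ψ holds iff ψ holds at some accessible world.
Let φ = ~[](q & (~q -> <>p)). Evaluate φ at each world:
  0 (successors {0, 1, 4, 6, 7}): φ is true.
  1 (successors {0, 1, 4, 6}): φ is true.
  2 (successors {2}): φ is true.
  3 (successors {1, 2, 3, 6}): φ is true.
  4 (successors {1, 2, 3, 4, 6, 7}): φ is true.
  5 (successors {2, 5, 7}): φ is true.
  6 (successors {4, 5, 6, 8}): φ is true.
  7 (successors {5, 7}): φ is true.
  8 (successors {0, 1, 3, 5, 6, 8}): φ is true.
For instance, at 3:
  At 3: [](q & (~q -> <>p)) is false, so ~[](q & (~q -> <>p)) is true.
    At 3: [](q & (~q -> <>p)) requires q & (~q -> <>p) at every successor {1, 2, 3, 6}.
      q & (~q -> <>p) fails at 1, so [](q & (~q -> <>p)) is false at 3.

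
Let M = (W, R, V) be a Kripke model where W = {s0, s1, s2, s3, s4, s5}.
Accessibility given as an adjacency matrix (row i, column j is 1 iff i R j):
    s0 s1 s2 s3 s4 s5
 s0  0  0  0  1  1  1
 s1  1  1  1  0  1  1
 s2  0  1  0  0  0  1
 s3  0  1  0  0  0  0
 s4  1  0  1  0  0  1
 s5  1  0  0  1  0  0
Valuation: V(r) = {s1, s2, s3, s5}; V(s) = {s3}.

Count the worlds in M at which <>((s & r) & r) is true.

2

Let φ = <>((s & r) & r). Evaluate φ at each world:
  s0 (successors {s3, s4, s5}): φ is true.
  s1 (successors {s0, s1, s2, s4, s5}): φ is false.
  s2 (successors {s1, s5}): φ is false.
  s3 (successors {s1}): φ is false.
  s4 (successors {s0, s2, s5}): φ is false.
  s5 (successors {s0, s3}): φ is true.
For instance, at s0:
  At s0: <>((s & r) & r) requires (s & r) & r at some successor in {s3, s4, s5}.
    (s & r) & r holds at s3, so <>((s & r) & r) is true at s0.
Satisfying worlds: {s0, s5}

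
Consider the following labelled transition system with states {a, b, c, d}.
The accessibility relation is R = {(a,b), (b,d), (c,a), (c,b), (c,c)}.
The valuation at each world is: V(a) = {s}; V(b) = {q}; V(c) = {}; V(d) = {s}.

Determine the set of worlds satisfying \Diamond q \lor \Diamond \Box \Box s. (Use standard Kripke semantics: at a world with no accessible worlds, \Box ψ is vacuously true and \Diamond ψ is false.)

a, b, c

Recall that \Box ψ holds at a world iff ψ holds at every accessible world, and \Diamond ψ holds iff ψ holds at some accessible world.
Let φ = \Diamond q \lor \Diamond \Box \Box s. Evaluate φ at each world:
  a (successors {b}): φ is true.
  b (successors {d}): φ is true.
  c (successors {a, b, c}): φ is true.
  d (successors ∅): φ is false.
For instance, at a:
  At a: \Diamond q is true, \Diamond \Box \Box s is true, so \Diamond q \lor \Diamond \Box \Box s is true.
    At a: \Diamond q requires q at some successor in {b}.
      q holds at b, so \Diamond q is true at a.
    At a: \Diamond \Box \Box s requires \Box \Box s at some successor in {b}.
      \Box \Box s holds at b, so \Diamond \Box \Box s is true at a.
Satisfying worlds: {a, b, c}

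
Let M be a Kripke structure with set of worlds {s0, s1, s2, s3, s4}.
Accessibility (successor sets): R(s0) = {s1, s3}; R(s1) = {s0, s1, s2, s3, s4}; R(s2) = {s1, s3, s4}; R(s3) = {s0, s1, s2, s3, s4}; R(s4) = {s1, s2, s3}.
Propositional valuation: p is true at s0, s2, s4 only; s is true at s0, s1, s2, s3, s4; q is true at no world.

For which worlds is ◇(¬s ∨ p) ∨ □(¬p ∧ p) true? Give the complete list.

s1, s2, s3, s4

Let φ = ◇(¬s ∨ p) ∨ □(¬p ∧ p). Evaluate φ at each world:
  s0 (successors {s1, s3}): φ is false.
  s1 (successors {s0, s1, s2, s3, s4}): φ is true.
  s2 (successors {s1, s3, s4}): φ is true.
  s3 (successors {s0, s1, s2, s3, s4}): φ is true.
  s4 (successors {s1, s2, s3}): φ is true.
For instance, at s4:
  At s4: ◇(¬s ∨ p) is true, □(¬p ∧ p) is false, so ◇(¬s ∨ p) ∨ □(¬p ∧ p) is true.
    At s4: ◇(¬s ∨ p) requires ¬s ∨ p at some successor in {s1, s2, s3}.
      ¬s ∨ p holds at s2, so ◇(¬s ∨ p) is true at s4.
    At s4: □(¬p ∧ p) requires ¬p ∧ p at every successor {s1, s2, s3}.
      ¬p ∧ p fails at s1, so □(¬p ∧ p) is false at s4.
Satisfying worlds: {s1, s2, s3, s4}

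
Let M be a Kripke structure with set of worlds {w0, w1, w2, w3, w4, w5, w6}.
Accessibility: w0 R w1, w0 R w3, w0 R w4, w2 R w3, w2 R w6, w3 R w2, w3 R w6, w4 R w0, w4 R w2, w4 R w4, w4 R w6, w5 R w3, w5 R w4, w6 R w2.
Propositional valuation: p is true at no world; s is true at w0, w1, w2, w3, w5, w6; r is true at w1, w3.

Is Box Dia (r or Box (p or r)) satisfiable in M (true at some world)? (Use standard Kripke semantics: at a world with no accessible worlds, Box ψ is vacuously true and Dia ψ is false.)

Yes

Let φ = Box Dia (r or Box (p or r)). Evaluate φ at each world:
  w0 (successors {w1, w3, w4}): φ is false.
  w1 (successors ∅): φ is true.
  w2 (successors {w3, w6}): φ is false.
  w3 (successors {w2, w6}): φ is false.
  w4 (successors {w0, w2, w4, w6}): φ is false.
  w5 (successors {w3, w4}): φ is false.
  w6 (successors {w2}): φ is true.
Detail at w1 (witness):
  At w1: no accessible worlds, so Box Dia (r or Box (p or r)) holds vacuously.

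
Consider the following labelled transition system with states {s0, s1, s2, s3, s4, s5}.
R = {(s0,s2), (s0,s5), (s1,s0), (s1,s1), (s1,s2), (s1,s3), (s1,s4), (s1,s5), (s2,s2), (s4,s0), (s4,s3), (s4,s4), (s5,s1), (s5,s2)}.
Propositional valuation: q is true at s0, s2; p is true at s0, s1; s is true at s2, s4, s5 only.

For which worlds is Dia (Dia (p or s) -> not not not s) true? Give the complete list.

s1, s4, s5

Let φ = Dia (Dia (p or s) -> not not not s). Evaluate φ at each world:
  s0 (successors {s2, s5}): φ is false.
  s1 (successors {s0, s1, s2, s3, s4, s5}): φ is true.
  s2 (successors {s2}): φ is false.
  s3 (successors ∅): φ is false.
  s4 (successors {s0, s3, s4}): φ is true.
  s5 (successors {s1, s2}): φ is true.
For instance, at s1:
  At s1: Dia (Dia (p or s) -> not not not s) requires Dia (p or s) -> not not not s at some successor in {s0, s1, s2, s3, s4, s5}.
    Dia (p or s) -> not not not s holds at s0, so Dia (Dia (p or s) -> not not not s) is true at s1.
      At s0: Dia (p or s) is true, not not not s is true, so Dia (p or s) -> not not not s is true.
Satisfying worlds: {s1, s4, s5}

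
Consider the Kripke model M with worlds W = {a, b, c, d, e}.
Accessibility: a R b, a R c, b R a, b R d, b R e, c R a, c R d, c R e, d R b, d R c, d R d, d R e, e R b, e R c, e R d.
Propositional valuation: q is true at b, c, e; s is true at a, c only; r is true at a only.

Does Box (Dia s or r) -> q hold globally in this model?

No

Let φ = Box (Dia s or r) -> q. Evaluate φ at each world:
  a (successors {b, c}): φ is false.
  b (successors {a, d, e}): φ is true.
  c (successors {a, d, e}): φ is true.
  d (successors {b, c, d, e}): φ is false.
  e (successors {b, c, d}): φ is true.
Detail at a (counterexample):
  At a: Box (Dia s or r) is true, q is false, so Box (Dia s or r) -> q is false.
    At a: Box (Dia s or r) requires Dia s or r at every successor {b, c}.
      At b: Dia s or r is true.
      At c: Dia s or r is true.
    So Box (Dia s or r) is true at a.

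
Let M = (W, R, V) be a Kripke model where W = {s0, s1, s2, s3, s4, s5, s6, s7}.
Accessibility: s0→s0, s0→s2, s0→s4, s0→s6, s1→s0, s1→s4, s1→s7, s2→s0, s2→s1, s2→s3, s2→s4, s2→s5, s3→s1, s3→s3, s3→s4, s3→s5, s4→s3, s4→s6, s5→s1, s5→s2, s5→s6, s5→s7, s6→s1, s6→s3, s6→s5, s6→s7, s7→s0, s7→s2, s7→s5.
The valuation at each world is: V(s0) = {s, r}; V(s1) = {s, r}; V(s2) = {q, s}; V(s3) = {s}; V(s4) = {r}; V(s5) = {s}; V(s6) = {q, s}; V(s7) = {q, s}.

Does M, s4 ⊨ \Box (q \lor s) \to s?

No

At s4: \Box (q \lor s) is true, s is false, so \Box (q \lor s) \to s is false.
  At s4: \Box (q \lor s) requires q \lor s at every successor {s3, s6}.
    At s3: q \lor s is true.
    At s6: q \lor s is true.
  So \Box (q \lor s) is true at s4.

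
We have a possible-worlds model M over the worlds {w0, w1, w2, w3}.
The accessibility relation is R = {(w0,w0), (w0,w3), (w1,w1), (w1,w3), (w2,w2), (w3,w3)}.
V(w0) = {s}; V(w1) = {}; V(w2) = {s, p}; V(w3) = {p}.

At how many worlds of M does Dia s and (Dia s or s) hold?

2

Let φ = Dia s and (Dia s or s). Evaluate φ at each world:
  w0 (successors {w0, w3}): φ is true.
  w1 (successors {w1, w3}): φ is false.
  w2 (successors {w2}): φ is true.
  w3 (successors {w3}): φ is false.
For instance, at w0:
  At w0: Dia s is true, Dia s or s is true, so Dia s and (Dia s or s) is true.
    At w0: Dia s requires s at some successor in {w0, w3}.
      s holds at w0, so Dia s is true at w0.
    At w0: Dia s is true, s is true, so Dia s or s is true.
      At w0: Dia s requires s at some successor in {w0, w3}.
        s holds at w0, so Dia s is true at w0.
Satisfying worlds: {w0, w2}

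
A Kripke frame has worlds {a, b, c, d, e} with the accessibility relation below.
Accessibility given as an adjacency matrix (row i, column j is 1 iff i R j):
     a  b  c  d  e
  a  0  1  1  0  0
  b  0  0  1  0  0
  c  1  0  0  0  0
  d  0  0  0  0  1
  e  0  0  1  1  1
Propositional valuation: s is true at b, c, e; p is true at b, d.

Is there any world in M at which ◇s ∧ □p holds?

Recall that □ψ holds at a world iff ψ holds at every accessible world, and ◇ψ holds iff ψ holds at some accessible world.
Let φ = ◇s ∧ □p. Evaluate φ at each world:
  a (successors {b, c}): φ is false.
  b (successors {c}): φ is false.
  c (successors {a}): φ is false.
  d (successors {e}): φ is false.
  e (successors {c, d, e}): φ is false.
For instance, at c:
  At c: ◇s is false, □p is false, so ◇s ∧ □p is false.
    At c: ◇s requires s at some successor in {a}.
      At a: s is false.
    So ◇s is false at c.
    At c: □p requires p at every successor {a}.
      p fails at a, so □p is false at c.

No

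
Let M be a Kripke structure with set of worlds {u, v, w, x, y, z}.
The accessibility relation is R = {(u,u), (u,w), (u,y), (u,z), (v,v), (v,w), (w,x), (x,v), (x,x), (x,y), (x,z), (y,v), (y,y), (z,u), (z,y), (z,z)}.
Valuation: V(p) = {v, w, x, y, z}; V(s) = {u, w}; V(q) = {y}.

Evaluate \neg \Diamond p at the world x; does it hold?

No

At x: \Diamond p is true, so \neg \Diamond p is false.
  At x: \Diamond p requires p at some successor in {v, x, y, z}.
    p holds at v, so \Diamond p is true at x.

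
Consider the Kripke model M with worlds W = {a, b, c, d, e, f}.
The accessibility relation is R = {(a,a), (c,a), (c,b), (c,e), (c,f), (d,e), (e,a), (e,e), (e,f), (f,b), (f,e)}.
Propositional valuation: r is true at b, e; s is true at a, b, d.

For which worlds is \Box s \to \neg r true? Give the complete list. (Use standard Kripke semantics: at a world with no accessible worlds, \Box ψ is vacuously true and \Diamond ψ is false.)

a, c, d, e, f

Recall that \Box ψ holds at a world iff ψ holds at every accessible world, and \Diamond ψ holds iff ψ holds at some accessible world.
Let φ = \Box s \to \neg r. Evaluate φ at each world:
  a (successors {a}): φ is true.
  b (successors ∅): φ is false.
  c (successors {a, b, e, f}): φ is true.
  d (successors {e}): φ is true.
  e (successors {a, e, f}): φ is true.
  f (successors {b, e}): φ is true.
For instance, at f:
  At f: \Box s is false, \neg r is true, so \Box s \to \neg r is true.
    At f: \Box s requires s at every successor {b, e}.
      s fails at e, so \Box s is false at f.
Satisfying worlds: {a, c, d, e, f}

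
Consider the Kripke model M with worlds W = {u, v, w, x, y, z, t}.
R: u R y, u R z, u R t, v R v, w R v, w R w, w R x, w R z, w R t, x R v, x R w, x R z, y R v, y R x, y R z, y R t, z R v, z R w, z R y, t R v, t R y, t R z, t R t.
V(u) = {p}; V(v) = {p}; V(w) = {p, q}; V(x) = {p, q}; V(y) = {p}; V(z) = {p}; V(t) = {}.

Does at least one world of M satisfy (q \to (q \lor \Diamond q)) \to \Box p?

Yes

Let φ = (q \to (q \lor \Diamond q)) \to \Box p. Evaluate φ at each world:
  u (successors {y, z, t}): φ is false.
  v (successors {v}): φ is true.
  w (successors {v, w, x, z, t}): φ is false.
  x (successors {v, w, z}): φ is true.
  y (successors {v, x, z, t}): φ is false.
  z (successors {v, w, y}): φ is true.
  t (successors {v, y, z, t}): φ is false.
Detail at v (witness):
  At v: q \to (q \lor \Diamond q) is true, \Box p is true, so (q \to (q \lor \Diamond q)) \to \Box p is true.
    At v: q is false, q \lor \Diamond q is false, so q \to (q \lor \Diamond q) is true.
      At v: q is false, \Diamond q is false, so q \lor \Diamond q is false.
    At v: \Box p requires p at every successor {v}.
      At v: p is true.
    So \Box p is true at v.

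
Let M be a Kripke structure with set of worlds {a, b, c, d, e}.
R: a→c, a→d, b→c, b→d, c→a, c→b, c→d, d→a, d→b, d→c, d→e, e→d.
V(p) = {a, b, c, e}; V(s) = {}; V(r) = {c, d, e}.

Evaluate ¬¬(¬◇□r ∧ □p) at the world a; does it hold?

Recall that □ψ holds at a world iff ψ holds at every accessible world, and ◇ψ holds iff ψ holds at some accessible world.
At a: ¬(¬◇□r ∧ □p) is true, so ¬¬(¬◇□r ∧ □p) is false.
  At a: ¬◇□r ∧ □p is false, so ¬(¬◇□r ∧ □p) is true.
    At a: ¬◇□r is true, □p is false, so ¬◇□r ∧ □p is false.
      At a: ◇□r is false, so ¬◇□r is true.
      At a: □p requires p at every successor {c, d}.
        p fails at d, so □p is false at a.

No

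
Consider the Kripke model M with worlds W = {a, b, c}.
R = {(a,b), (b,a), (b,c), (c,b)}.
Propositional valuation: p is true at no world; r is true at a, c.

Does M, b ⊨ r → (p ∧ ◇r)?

At b: r is false, p ∧ ◇r is false, so r → (p ∧ ◇r) is true.
  At b: p is false, ◇r is true, so p ∧ ◇r is false.
    At b: ◇r requires r at some successor in {a, c}.
      r holds at a, so ◇r is true at b.

Yes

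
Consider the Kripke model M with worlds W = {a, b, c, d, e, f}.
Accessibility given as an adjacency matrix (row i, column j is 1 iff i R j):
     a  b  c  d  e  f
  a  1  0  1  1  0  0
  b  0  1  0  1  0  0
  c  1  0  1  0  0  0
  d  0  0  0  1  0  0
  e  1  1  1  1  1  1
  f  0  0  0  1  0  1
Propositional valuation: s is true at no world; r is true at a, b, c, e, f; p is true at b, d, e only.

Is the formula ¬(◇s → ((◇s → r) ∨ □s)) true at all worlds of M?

No

Let φ = ¬(◇s → ((◇s → r) ∨ □s)). Evaluate φ at each world:
  a (successors {a, c, d}): φ is false.
  b (successors {b, d}): φ is false.
  c (successors {a, c}): φ is false.
  d (successors {d}): φ is false.
  e (successors {a, b, c, d, e, f}): φ is false.
  f (successors {d, f}): φ is false.
Detail at a (counterexample):
  At a: ◇s → ((◇s → r) ∨ □s) is true, so ¬(◇s → ((◇s → r) ∨ □s)) is false.
    At a: ◇s is false, (◇s → r) ∨ □s is true, so ◇s → ((◇s → r) ∨ □s) is true.
      At a: ◇s requires s at some successor in {a, c, d}.
        At a: s is false.
        At c: s is false.
        At d: s is false.
      So ◇s is false at a.
      At a: ◇s → r is true, □s is false, so (◇s → r) ∨ □s is true.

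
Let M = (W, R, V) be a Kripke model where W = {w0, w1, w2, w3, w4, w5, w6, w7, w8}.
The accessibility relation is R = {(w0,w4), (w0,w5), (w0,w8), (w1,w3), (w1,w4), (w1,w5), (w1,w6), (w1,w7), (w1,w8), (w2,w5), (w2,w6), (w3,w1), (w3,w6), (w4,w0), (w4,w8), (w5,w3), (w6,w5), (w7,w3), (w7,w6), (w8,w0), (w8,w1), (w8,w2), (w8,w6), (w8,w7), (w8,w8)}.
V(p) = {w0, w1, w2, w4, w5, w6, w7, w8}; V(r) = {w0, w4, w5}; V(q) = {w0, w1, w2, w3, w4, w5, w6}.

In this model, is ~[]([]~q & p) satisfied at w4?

Recall that []ψ holds at a world iff ψ holds at every accessible world, and <>ψ holds iff ψ holds at some accessible world.
At w4: []([]~q & p) is false, so ~[]([]~q & p) is true.
  At w4: []([]~q & p) requires []~q & p at every successor {w0, w8}.
    []~q & p fails at w0, so []([]~q & p) is false at w4.
      At w0: []~q is false, p is true, so []~q & p is false.

Yes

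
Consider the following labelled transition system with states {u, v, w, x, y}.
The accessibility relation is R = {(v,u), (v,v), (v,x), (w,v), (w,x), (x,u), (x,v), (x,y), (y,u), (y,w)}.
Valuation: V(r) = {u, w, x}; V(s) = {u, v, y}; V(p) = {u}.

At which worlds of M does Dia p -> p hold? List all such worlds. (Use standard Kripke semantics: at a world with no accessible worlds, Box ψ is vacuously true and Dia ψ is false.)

Recall that Dia ψ holds at a world iff ψ holds at some accessible world.
Let φ = Dia p -> p. Evaluate φ at each world:
  u (successors ∅): φ is true.
  v (successors {u, v, x}): φ is false.
  w (successors {v, x}): φ is true.
  x (successors {u, v, y}): φ is false.
  y (successors {u, w}): φ is false.
For instance, at w:
  At w: Dia p is false, p is false, so Dia p -> p is true.
    At w: Dia p requires p at some successor in {v, x}.
      At v: p is false.
      At x: p is false.
    So Dia p is false at w.
Satisfying worlds: {u, w}

u, w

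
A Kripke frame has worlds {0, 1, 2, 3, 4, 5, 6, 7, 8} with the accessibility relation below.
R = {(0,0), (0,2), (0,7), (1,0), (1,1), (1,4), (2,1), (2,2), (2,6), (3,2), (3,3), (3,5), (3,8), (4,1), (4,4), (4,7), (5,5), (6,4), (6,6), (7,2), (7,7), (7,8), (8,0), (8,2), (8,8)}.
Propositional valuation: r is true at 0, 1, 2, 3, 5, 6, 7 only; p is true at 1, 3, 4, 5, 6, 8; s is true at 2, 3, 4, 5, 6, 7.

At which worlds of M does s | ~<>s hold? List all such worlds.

Let φ = s | ~<>s. Evaluate φ at each world:
  0 (successors {0, 2, 7}): φ is false.
  1 (successors {0, 1, 4}): φ is false.
  2 (successors {1, 2, 6}): φ is true.
  3 (successors {2, 3, 5, 8}): φ is true.
  4 (successors {1, 4, 7}): φ is true.
  5 (successors {5}): φ is true.
  6 (successors {4, 6}): φ is true.
  7 (successors {2, 7, 8}): φ is true.
  8 (successors {0, 2, 8}): φ is false.
For instance, at 5:
  At 5: s is true, ~<>s is false, so s | ~<>s is true.
    At 5: <>s is true, so ~<>s is false.
      At 5: <>s requires s at some successor in {5}.
        s holds at 5, so <>s is true at 5.
Satisfying worlds: {2, 3, 4, 5, 6, 7}

2, 3, 4, 5, 6, 7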